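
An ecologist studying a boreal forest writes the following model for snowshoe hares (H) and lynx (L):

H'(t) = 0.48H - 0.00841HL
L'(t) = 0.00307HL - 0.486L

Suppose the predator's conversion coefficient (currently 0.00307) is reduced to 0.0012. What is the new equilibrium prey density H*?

H* ≈ 405

At the interior fixed point, setting dL/dt = 0 with L > 0 fixes H* = (predator death rate)/(HL coefficient) — independent of the other coefficients.
With the change, H* = 0.486/0.0012 = 405; it rises from 158.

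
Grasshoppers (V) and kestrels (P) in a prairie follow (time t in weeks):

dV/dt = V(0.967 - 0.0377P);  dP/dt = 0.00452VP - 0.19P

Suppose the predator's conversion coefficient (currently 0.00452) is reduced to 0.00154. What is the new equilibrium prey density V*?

At the interior fixed point, setting dP/dt = 0 with P > 0 fixes V* = (predator death rate)/(VP coefficient) — independent of the other coefficients.
With the change, V* = 0.19/0.00154 = 123; it rises from 42.

V* ≈ 123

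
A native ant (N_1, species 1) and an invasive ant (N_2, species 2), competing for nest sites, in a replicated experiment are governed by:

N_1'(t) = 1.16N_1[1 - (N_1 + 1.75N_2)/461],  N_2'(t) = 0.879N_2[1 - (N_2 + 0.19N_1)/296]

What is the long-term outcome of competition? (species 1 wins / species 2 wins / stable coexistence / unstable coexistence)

Compare the nullcline intercepts: K1/α12 = 461/1.75 = 263 < K2 = 296; K2/α21 = 296/0.19 = 1560 > K1 = 461.
Since the inequalities point opposite ways, species 2 can invade but species 1 cannot.

species 2 excludes species 1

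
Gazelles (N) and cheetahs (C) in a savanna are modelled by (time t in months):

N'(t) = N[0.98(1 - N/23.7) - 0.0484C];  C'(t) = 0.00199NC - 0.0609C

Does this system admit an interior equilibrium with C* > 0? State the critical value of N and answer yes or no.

The predator equation gives dC/dt > 0 only when N > 0.0609/0.00199 = 30.6.
Without the predator, N → K = 23.7. Since 23.7 < 30.6, the predator cannot invade.

Threshold N = 30.6; K < 30.6, so no, the predator goes extinct.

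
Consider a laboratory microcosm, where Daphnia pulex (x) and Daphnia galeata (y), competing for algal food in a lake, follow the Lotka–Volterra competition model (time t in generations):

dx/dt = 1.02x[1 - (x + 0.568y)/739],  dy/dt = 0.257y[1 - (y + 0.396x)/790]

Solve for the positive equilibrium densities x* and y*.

x* ≈ 375, y* ≈ 642

Setting both brackets to zero gives the nullclines x + 0.568y = 739 and 0.396x + y = 790.
Substituting y = 790 - 0.396x into the first: x(1 - 0.568·0.396) = 739 - 0.568·790.
So x* = 290/0.775 = 375, and then y* = 790 - 0.396·375 = 642.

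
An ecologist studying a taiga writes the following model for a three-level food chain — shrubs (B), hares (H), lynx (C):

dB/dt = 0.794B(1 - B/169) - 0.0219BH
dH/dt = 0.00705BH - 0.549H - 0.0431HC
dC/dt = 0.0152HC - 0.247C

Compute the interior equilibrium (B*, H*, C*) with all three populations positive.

B* ≈ 93.3, H* ≈ 16.2, C* ≈ 2.52

From dC/dt = 0: 0.0152H* = 0.247, so H* = 16.2.
From dB/dt = 0: 0.794(1 - B*/169) = 0.0219·16.2, giving B* = 169·(1 - 0.448) = 93.3.
From dH/dt = 0: 0.00705·93.3 - 0.549 = 0.0431C*, so C* = 0.108/0.0431 = 2.52.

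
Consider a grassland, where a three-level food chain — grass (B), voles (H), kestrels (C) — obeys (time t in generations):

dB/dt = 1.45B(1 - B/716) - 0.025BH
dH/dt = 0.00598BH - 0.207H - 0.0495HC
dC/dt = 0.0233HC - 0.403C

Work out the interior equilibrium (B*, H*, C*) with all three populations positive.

From dC/dt = 0: 0.0233H* = 0.403, so H* = 17.3.
From dB/dt = 0: 1.45(1 - B*/716) = 0.025·17.3, giving B* = 716·(1 - 0.298) = 502.
From dH/dt = 0: 0.00598·502 - 0.207 = 0.0495C*, so C* = 2.8/0.0495 = 56.5.

B* ≈ 502, H* ≈ 17.3, C* ≈ 56.5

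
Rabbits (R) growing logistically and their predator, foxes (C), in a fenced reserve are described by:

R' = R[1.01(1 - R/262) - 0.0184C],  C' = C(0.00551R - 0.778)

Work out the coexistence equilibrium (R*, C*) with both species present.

R* ≈ 141, C* ≈ 25.3

From dC/dt = 0 with C > 0: 0.00551R* = 0.778, so R* = 141.
Substitute into dR/dt = 0: 1.01(1 - 141/262) = 0.0184C*.
The bracket is 0.461, giving C* = 0.466/0.0184 = 25.3.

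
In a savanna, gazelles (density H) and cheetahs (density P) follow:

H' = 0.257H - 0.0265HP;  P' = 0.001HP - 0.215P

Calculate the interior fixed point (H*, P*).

Set dP/dt = 0 with P > 0: 0.001H - 0.215 = 0, so H* = 0.215/0.001 = 215.
Set dH/dt = 0 with H > 0: 0.257 - 0.0265P = 0, so P* = 0.257/0.0265 = 9.7.

H* ≈ 215, P* ≈ 9.7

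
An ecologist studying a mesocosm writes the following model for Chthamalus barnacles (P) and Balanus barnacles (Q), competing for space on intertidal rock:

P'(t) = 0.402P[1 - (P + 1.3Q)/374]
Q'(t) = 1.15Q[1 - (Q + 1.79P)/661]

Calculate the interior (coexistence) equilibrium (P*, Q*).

Setting both brackets to zero gives the nullclines P + 1.3Q = 374 and 1.79P + Q = 661.
Substituting Q = 661 - 1.79P into the first: P(1 - 1.3·1.79) = 374 - 1.3·661.
So P* = -485/-1.33 = 366, and then Q* = 661 - 1.79·366 = 6.38.

P* ≈ 366, Q* ≈ 6.38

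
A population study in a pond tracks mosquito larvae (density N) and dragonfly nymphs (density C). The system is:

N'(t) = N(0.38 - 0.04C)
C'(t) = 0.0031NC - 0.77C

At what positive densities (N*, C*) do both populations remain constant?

Set dC/dt = 0 with C > 0: 0.0031N - 0.77 = 0, so N* = 0.77/0.0031 = 248.
Set dN/dt = 0 with N > 0: 0.38 - 0.04C = 0, so C* = 0.38/0.04 = 9.5.

N* ≈ 248, C* ≈ 9.5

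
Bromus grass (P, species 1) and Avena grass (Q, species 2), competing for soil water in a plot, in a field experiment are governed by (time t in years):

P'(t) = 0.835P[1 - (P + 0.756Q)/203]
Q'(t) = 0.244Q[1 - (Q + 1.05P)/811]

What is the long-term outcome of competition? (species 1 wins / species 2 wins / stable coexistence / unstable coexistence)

species 2 excludes species 1

Compare the nullcline intercepts: K1/α12 = 203/0.756 = 269 < K2 = 811; K2/α21 = 811/1.05 = 772 > K1 = 203.
Since the inequalities point opposite ways, species 2 can invade but species 1 cannot.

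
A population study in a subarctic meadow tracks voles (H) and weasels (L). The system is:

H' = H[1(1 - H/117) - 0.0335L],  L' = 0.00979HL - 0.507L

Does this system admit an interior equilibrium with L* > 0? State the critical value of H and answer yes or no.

The predator equation gives dL/dt > 0 only when H > 0.507/0.00979 = 51.8.
Without the predator, H → K = 117. Since 117 > 51.8, the predator can invade and persist.

Threshold H = 51.8; K > 51.8, so yes, the predator persists.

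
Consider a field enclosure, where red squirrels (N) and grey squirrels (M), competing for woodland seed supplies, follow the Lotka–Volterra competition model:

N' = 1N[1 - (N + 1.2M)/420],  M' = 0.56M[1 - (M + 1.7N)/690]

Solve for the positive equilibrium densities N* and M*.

Setting both brackets to zero gives the nullclines N + 1.2M = 420 and 1.7N + M = 690.
Substituting M = 690 - 1.7N into the first: N(1 - 1.2·1.7) = 420 - 1.2·690.
So N* = -408/-1.04 = 392, and then M* = 690 - 1.7·392 = 23.1.

N* ≈ 392, M* ≈ 23.1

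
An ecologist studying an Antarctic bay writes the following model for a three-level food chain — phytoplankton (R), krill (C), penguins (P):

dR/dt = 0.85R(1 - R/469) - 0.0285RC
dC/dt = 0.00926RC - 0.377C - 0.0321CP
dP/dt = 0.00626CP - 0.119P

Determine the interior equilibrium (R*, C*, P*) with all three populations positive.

From dP/dt = 0: 0.00626C* = 0.119, so C* = 19.
From dR/dt = 0: 0.85(1 - R*/469) = 0.0285·19, giving R* = 469·(1 - 0.637) = 170.
From dC/dt = 0: 0.00926·170 - 0.377 = 0.0321P*, so P* = 1.2/0.0321 = 37.3.

R* ≈ 170, C* ≈ 19, P* ≈ 37.3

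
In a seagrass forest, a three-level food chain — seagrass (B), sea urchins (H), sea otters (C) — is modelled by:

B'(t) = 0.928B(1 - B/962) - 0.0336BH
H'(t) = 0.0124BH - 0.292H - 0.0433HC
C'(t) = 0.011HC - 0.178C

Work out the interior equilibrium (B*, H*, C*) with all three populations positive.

B* ≈ 398, H* ≈ 16.2, C* ≈ 107

From dC/dt = 0: 0.011H* = 0.178, so H* = 16.2.
From dB/dt = 0: 0.928(1 - B*/962) = 0.0336·16.2, giving B* = 962·(1 - 0.586) = 398.
From dH/dt = 0: 0.0124·398 - 0.292 = 0.0433C*, so C* = 4.65/0.0433 = 107.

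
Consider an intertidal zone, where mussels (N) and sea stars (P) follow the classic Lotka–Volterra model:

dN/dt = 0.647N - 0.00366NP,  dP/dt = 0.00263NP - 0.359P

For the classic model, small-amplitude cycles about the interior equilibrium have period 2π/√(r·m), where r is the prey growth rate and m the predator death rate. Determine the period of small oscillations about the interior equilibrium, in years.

T ≈ 13 years

Here r = 0.647 and m = 0.359, so r·m = 0.232.
ω = √0.232 = 0.482 per year, hence T = 2π/ω ≈ 13 years.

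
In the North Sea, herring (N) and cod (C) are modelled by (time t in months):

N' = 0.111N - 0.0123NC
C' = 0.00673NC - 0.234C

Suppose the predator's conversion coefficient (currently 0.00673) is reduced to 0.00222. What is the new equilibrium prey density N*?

At the interior fixed point, setting dC/dt = 0 with C > 0 fixes N* = (predator death rate)/(NC coefficient) — independent of the other coefficients.
With the change, N* = 0.234/0.00222 = 105; it rises from 34.8.

N* ≈ 105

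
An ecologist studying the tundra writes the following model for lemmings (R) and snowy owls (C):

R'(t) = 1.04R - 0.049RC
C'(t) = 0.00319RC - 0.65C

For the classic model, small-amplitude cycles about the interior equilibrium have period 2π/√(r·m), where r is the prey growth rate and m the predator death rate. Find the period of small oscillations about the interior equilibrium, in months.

T ≈ 7.64 months

Here r = 1.04 and m = 0.65, so r·m = 0.676.
ω = √0.676 = 0.822 per month, hence T = 2π/ω ≈ 7.64 months.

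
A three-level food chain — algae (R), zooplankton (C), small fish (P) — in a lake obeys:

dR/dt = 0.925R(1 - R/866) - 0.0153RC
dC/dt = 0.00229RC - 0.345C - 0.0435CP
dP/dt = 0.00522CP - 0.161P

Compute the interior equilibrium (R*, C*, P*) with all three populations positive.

R* ≈ 424, C* ≈ 30.8, P* ≈ 14.4

From dP/dt = 0: 0.00522C* = 0.161, so C* = 30.8.
From dR/dt = 0: 0.925(1 - R*/866) = 0.0153·30.8, giving R* = 866·(1 - 0.51) = 424.
From dC/dt = 0: 0.00229·424 - 0.345 = 0.0435P*, so P* = 0.626/0.0435 = 14.4.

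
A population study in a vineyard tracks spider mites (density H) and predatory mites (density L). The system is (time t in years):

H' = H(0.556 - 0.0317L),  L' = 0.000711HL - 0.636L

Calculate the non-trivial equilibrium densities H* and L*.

Set dL/dt = 0 with L > 0: 0.000711H - 0.636 = 0, so H* = 0.636/0.000711 = 895.
Set dH/dt = 0 with H > 0: 0.556 - 0.0317L = 0, so L* = 0.556/0.0317 = 17.5.

H* ≈ 895, L* ≈ 17.5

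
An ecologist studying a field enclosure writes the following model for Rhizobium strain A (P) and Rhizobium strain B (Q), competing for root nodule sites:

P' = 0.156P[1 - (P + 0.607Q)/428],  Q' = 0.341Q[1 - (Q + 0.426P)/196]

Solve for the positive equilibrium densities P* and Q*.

Setting both brackets to zero gives the nullclines P + 0.607Q = 428 and 0.426P + Q = 196.
Substituting Q = 196 - 0.426P into the first: P(1 - 0.607·0.426) = 428 - 0.607·196.
So P* = 309/0.741 = 417, and then Q* = 196 - 0.426·417 = 18.4.

P* ≈ 417, Q* ≈ 18.4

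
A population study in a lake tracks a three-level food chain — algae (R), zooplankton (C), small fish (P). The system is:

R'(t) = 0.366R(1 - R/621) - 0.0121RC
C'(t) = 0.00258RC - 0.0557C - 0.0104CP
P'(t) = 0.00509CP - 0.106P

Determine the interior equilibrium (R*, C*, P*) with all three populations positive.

From dP/dt = 0: 0.00509C* = 0.106, so C* = 20.8.
From dR/dt = 0: 0.366(1 - R*/621) = 0.0121·20.8, giving R* = 621·(1 - 0.688) = 193.
From dC/dt = 0: 0.00258·193 - 0.0557 = 0.0104P*, so P* = 0.443/0.0104 = 42.6.

R* ≈ 193, C* ≈ 20.8, P* ≈ 42.6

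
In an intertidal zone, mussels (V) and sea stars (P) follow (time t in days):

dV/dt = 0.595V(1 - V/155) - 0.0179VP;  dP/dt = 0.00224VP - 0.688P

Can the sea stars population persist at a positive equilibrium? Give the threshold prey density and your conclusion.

The predator equation gives dP/dt > 0 only when V > 0.688/0.00224 = 307.
Without the predator, V → K = 155. Since 155 < 307, the predator cannot invade.

Threshold V = 307; K < 307, so no, the predator goes extinct.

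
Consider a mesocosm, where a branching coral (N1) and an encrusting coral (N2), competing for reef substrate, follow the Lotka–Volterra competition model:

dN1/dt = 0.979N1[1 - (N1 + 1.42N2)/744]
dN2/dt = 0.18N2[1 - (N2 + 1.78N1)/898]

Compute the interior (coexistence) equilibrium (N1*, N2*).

N1* ≈ 348, N2* ≈ 279

Setting both brackets to zero gives the nullclines N1 + 1.42N2 = 744 and 1.78N1 + N2 = 898.
Substituting N2 = 898 - 1.78N1 into the first: N1(1 - 1.42·1.78) = 744 - 1.42·898.
So N1* = -531/-1.53 = 348, and then N2* = 898 - 1.78·348 = 279.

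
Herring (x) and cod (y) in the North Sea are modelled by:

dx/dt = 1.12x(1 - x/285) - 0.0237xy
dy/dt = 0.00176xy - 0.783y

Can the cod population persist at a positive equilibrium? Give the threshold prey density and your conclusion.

Threshold x = 445; K < 445, so no, the predator goes extinct.

The predator equation gives dy/dt > 0 only when x > 0.783/0.00176 = 445.
Without the predator, x → K = 285. Since 285 < 445, the predator cannot invade.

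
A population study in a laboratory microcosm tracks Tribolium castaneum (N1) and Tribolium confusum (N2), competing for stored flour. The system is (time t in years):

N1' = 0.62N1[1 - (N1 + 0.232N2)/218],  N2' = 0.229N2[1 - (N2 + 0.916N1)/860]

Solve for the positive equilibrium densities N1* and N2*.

N1* ≈ 23.5, N2* ≈ 839

Setting both brackets to zero gives the nullclines N1 + 0.232N2 = 218 and 0.916N1 + N2 = 860.
Substituting N2 = 860 - 0.916N1 into the first: N1(1 - 0.232·0.916) = 218 - 0.232·860.
So N1* = 18.5/0.787 = 23.5, and then N2* = 860 - 0.916·23.5 = 839.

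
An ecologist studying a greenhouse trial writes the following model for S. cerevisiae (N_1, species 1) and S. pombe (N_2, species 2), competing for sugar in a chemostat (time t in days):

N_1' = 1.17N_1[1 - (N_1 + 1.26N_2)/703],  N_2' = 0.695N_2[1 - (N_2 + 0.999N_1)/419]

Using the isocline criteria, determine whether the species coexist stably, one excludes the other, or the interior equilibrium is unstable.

species 1 excludes species 2

Compare the nullcline intercepts: K1/α12 = 703/1.26 = 558 > K2 = 419; K2/α21 = 419/0.999 = 419 < K1 = 703.
Since the inequalities point opposite ways, species 1 can invade but species 2 cannot.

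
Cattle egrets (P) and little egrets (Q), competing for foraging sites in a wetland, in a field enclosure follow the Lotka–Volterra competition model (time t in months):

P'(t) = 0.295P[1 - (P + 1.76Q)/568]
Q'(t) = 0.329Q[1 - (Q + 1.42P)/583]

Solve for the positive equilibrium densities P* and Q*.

Setting both brackets to zero gives the nullclines P + 1.76Q = 568 and 1.42P + Q = 583.
Substituting Q = 583 - 1.42P into the first: P(1 - 1.76·1.42) = 568 - 1.76·583.
So P* = -458/-1.5 = 306, and then Q* = 583 - 1.42·306 = 149.

P* ≈ 306, Q* ≈ 149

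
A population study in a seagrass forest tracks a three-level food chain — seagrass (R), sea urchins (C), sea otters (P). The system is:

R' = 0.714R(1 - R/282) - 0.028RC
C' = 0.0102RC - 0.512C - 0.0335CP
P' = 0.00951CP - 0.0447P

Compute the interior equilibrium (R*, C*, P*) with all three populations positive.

From dP/dt = 0: 0.00951C* = 0.0447, so C* = 4.7.
From dR/dt = 0: 0.714(1 - R*/282) = 0.028·4.7, giving R* = 282·(1 - 0.184) = 230.
From dC/dt = 0: 0.0102·230 - 0.512 = 0.0335P*, so P* = 1.83/0.0335 = 54.8.

R* ≈ 230, C* ≈ 4.7, P* ≈ 54.8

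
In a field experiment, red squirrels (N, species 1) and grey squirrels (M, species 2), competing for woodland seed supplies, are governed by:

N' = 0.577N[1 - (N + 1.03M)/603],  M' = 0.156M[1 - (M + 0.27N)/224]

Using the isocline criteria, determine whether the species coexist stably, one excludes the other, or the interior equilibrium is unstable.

stable coexistence

Compare the nullcline intercepts: K1/α12 = 603/1.03 = 585 > K2 = 224; K2/α21 = 224/0.27 = 830 > K1 = 603.
Since both inequalities hold, each species can invade when rare, so the interior equilibrium is stable.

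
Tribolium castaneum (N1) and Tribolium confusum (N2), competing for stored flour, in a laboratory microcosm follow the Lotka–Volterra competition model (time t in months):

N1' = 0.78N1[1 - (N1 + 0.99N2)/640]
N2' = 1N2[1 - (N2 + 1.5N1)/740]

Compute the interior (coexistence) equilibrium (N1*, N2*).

N1* ≈ 191, N2* ≈ 454

Setting both brackets to zero gives the nullclines N1 + 0.99N2 = 640 and 1.5N1 + N2 = 740.
Substituting N2 = 740 - 1.5N1 into the first: N1(1 - 0.99·1.5) = 640 - 0.99·740.
So N1* = -92.6/-0.485 = 191, and then N2* = 740 - 1.5·191 = 454.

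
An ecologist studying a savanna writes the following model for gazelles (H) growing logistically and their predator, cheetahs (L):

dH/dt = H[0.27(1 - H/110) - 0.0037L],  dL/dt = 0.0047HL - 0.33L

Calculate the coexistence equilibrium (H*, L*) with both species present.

H* ≈ 70.2, L* ≈ 26.4

From dL/dt = 0 with L > 0: 0.0047H* = 0.33, so H* = 70.2.
Substitute into dH/dt = 0: 0.27(1 - 70.2/110) = 0.0037L*.
The bracket is 0.362, giving L* = 0.0977/0.0037 = 26.4.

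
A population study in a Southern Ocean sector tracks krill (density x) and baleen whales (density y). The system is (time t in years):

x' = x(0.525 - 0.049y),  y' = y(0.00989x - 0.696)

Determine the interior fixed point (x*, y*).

x* ≈ 70.4, y* ≈ 10.7

Set dy/dt = 0 with y > 0: 0.00989x - 0.696 = 0, so x* = 0.696/0.00989 = 70.4.
Set dx/dt = 0 with x > 0: 0.525 - 0.049y = 0, so y* = 0.525/0.049 = 10.7.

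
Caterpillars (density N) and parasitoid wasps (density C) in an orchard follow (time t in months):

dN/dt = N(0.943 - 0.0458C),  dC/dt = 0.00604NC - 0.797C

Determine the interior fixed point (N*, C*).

Set dC/dt = 0 with C > 0: 0.00604N - 0.797 = 0, so N* = 0.797/0.00604 = 132.
Set dN/dt = 0 with N > 0: 0.943 - 0.0458C = 0, so C* = 0.943/0.0458 = 20.6.

N* ≈ 132, C* ≈ 20.6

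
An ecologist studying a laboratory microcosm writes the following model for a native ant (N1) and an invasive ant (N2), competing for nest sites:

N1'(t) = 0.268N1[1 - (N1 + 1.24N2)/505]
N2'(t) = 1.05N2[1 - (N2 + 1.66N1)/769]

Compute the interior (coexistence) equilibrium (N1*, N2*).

Setting both brackets to zero gives the nullclines N1 + 1.24N2 = 505 and 1.66N1 + N2 = 769.
Substituting N2 = 769 - 1.66N1 into the first: N1(1 - 1.24·1.66) = 505 - 1.24·769.
So N1* = -449/-1.06 = 424, and then N2* = 769 - 1.66·424 = 65.5.

N1* ≈ 424, N2* ≈ 65.5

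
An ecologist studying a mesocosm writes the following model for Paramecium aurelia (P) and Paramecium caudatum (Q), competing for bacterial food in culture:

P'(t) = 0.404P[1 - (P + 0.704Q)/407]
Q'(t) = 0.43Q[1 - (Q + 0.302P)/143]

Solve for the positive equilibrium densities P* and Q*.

Setting both brackets to zero gives the nullclines P + 0.704Q = 407 and 0.302P + Q = 143.
Substituting Q = 143 - 0.302P into the first: P(1 - 0.704·0.302) = 407 - 0.704·143.
So P* = 306/0.787 = 389, and then Q* = 143 - 0.302·389 = 25.5.

P* ≈ 389, Q* ≈ 25.5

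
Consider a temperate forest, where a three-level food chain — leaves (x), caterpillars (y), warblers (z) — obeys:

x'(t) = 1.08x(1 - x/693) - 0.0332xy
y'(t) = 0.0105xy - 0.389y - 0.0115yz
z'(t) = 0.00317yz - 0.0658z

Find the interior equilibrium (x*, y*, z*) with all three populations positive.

From dz/dt = 0: 0.00317y* = 0.0658, so y* = 20.8.
From dx/dt = 0: 1.08(1 - x*/693) = 0.0332·20.8, giving x* = 693·(1 - 0.638) = 251.
From dy/dt = 0: 0.0105·251 - 0.389 = 0.0115z*, so z* = 2.24/0.0115 = 195.

x* ≈ 251, y* ≈ 20.8, z* ≈ 195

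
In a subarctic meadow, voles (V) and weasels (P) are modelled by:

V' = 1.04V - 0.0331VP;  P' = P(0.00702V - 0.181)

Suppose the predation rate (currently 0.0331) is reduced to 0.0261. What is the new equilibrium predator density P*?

P* ≈ 39.8

At the interior fixed point, setting dV/dt = 0 with V > 0 fixes P* = (prey growth rate)/(VP coefficient) — independent of the other coefficients.
With the change, P* = 1.04/0.0261 = 39.8; it rises from 31.4.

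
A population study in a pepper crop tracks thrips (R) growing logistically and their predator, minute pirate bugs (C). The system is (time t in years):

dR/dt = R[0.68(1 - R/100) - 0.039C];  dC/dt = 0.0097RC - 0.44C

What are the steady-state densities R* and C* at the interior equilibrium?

R* ≈ 45.4, C* ≈ 9.53

From dC/dt = 0 with C > 0: 0.0097R* = 0.44, so R* = 45.4.
Substitute into dR/dt = 0: 0.68(1 - 45.4/100) = 0.039C*.
The bracket is 0.546, giving C* = 0.372/0.039 = 9.53.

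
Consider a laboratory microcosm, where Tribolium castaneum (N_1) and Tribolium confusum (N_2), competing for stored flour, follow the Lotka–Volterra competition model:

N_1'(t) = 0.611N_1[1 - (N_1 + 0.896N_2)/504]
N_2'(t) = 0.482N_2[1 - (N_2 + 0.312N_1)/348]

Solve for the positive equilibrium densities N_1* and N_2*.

N_1* ≈ 267, N_2* ≈ 265

Setting both brackets to zero gives the nullclines N_1 + 0.896N_2 = 504 and 0.312N_1 + N_2 = 348.
Substituting N_2 = 348 - 0.312N_1 into the first: N_1(1 - 0.896·0.312) = 504 - 0.896·348.
So N_1* = 192/0.72 = 267, and then N_2* = 348 - 0.312·267 = 265.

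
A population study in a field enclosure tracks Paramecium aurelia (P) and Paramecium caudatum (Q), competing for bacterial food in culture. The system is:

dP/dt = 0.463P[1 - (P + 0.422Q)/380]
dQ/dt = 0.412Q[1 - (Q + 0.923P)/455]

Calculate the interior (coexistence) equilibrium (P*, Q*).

P* ≈ 308, Q* ≈ 171

Setting both brackets to zero gives the nullclines P + 0.422Q = 380 and 0.923P + Q = 455.
Substituting Q = 455 - 0.923P into the first: P(1 - 0.422·0.923) = 380 - 0.422·455.
So P* = 188/0.61 = 308, and then Q* = 455 - 0.923·308 = 171.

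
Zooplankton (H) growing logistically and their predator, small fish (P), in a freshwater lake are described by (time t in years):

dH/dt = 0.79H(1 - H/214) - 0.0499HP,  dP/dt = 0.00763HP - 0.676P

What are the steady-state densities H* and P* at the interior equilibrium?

H* ≈ 88.6, P* ≈ 9.28

From dP/dt = 0 with P > 0: 0.00763H* = 0.676, so H* = 88.6.
Substitute into dH/dt = 0: 0.79(1 - 88.6/214) = 0.0499P*.
The bracket is 0.586, giving P* = 0.463/0.0499 = 9.28.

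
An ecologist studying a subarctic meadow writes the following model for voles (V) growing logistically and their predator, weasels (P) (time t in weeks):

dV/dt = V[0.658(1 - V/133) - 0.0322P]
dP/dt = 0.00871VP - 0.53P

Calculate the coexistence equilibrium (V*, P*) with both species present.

From dP/dt = 0 with P > 0: 0.00871V* = 0.53, so V* = 60.8.
Substitute into dV/dt = 0: 0.658(1 - 60.8/133) = 0.0322P*.
The bracket is 0.542, giving P* = 0.357/0.0322 = 11.1.

V* ≈ 60.8, P* ≈ 11.1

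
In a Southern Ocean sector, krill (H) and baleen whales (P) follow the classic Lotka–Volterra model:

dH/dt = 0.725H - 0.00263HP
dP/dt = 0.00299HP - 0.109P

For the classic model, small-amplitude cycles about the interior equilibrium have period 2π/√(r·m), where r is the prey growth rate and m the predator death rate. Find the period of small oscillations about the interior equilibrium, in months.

T ≈ 22.4 months

Here r = 0.725 and m = 0.109, so r·m = 0.079.
ω = √0.079 = 0.281 per month, hence T = 2π/ω ≈ 22.4 months.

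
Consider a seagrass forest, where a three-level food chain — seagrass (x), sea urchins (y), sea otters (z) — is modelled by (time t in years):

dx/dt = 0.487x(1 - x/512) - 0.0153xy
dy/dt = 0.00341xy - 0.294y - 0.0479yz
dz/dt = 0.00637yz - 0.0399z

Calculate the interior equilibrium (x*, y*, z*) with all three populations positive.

x* ≈ 411, y* ≈ 6.26, z* ≈ 23.1

From dz/dt = 0: 0.00637y* = 0.0399, so y* = 6.26.
From dx/dt = 0: 0.487(1 - x*/512) = 0.0153·6.26, giving x* = 512·(1 - 0.197) = 411.
From dy/dt = 0: 0.00341·411 - 0.294 = 0.0479z*, so z* = 1.11/0.0479 = 23.1.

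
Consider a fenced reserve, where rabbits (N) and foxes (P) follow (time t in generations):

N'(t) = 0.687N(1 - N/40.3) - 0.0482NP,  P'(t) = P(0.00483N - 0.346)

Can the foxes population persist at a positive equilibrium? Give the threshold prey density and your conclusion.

The predator equation gives dP/dt > 0 only when N > 0.346/0.00483 = 71.6.
Without the predator, N → K = 40.3. Since 40.3 < 71.6, the predator cannot invade.

Threshold N = 71.6; K < 71.6, so no, the predator goes extinct.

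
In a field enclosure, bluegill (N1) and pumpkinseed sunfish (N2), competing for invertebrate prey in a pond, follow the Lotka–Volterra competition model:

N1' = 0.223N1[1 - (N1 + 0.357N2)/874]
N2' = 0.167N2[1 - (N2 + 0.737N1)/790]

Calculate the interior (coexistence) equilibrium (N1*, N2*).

N1* ≈ 803, N2* ≈ 198

Setting both brackets to zero gives the nullclines N1 + 0.357N2 = 874 and 0.737N1 + N2 = 790.
Substituting N2 = 790 - 0.737N1 into the first: N1(1 - 0.357·0.737) = 874 - 0.357·790.
So N1* = 592/0.737 = 803, and then N2* = 790 - 0.737·803 = 198.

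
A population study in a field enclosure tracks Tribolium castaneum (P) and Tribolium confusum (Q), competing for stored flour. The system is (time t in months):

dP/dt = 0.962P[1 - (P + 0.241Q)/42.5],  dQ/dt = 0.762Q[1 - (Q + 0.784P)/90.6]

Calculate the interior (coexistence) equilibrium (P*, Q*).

Setting both brackets to zero gives the nullclines P + 0.241Q = 42.5 and 0.784P + Q = 90.6.
Substituting Q = 90.6 - 0.784P into the first: P(1 - 0.241·0.784) = 42.5 - 0.241·90.6.
So P* = 20.7/0.811 = 25.5, and then Q* = 90.6 - 0.784·25.5 = 70.6.

P* ≈ 25.5, Q* ≈ 70.6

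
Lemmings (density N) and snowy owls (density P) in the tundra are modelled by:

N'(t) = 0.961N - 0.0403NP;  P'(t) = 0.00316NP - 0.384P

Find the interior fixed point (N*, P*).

Set dP/dt = 0 with P > 0: 0.00316N - 0.384 = 0, so N* = 0.384/0.00316 = 122.
Set dN/dt = 0 with N > 0: 0.961 - 0.0403P = 0, so P* = 0.961/0.0403 = 23.8.

N* ≈ 122, P* ≈ 23.8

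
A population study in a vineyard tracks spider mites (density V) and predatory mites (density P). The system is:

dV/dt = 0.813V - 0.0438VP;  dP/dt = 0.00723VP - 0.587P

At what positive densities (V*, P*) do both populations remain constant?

Set dP/dt = 0 with P > 0: 0.00723V - 0.587 = 0, so V* = 0.587/0.00723 = 81.2.
Set dV/dt = 0 with V > 0: 0.813 - 0.0438P = 0, so P* = 0.813/0.0438 = 18.6.

V* ≈ 81.2, P* ≈ 18.6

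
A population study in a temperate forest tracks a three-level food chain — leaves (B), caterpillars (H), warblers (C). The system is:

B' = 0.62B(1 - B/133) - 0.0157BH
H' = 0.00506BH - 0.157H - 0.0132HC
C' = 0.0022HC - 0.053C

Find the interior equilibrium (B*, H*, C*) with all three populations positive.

From dC/dt = 0: 0.0022H* = 0.053, so H* = 24.1.
From dB/dt = 0: 0.62(1 - B*/133) = 0.0157·24.1, giving B* = 133·(1 - 0.61) = 51.9.
From dH/dt = 0: 0.00506·51.9 - 0.157 = 0.0132C*, so C* = 0.105/0.0132 = 7.99.

B* ≈ 51.9, H* ≈ 24.1, C* ≈ 7.99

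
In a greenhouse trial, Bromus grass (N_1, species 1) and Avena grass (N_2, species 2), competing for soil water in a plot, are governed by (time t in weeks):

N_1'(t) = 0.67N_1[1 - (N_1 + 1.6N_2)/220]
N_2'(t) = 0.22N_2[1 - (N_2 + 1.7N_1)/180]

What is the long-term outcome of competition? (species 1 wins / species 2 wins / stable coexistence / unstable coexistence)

Compare the nullcline intercepts: K1/α12 = 220/1.6 = 138 < K2 = 180; K2/α21 = 180/1.7 = 106 < K1 = 220.
Since both are reversed, neither can invade when rare; the interior point is a saddle.

unstable coexistence (outcome depends on initial conditions)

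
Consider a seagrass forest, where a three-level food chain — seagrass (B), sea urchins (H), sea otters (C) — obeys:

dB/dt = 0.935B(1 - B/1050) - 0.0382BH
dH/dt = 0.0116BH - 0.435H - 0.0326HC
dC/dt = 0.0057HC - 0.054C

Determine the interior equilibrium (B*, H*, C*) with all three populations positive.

From dC/dt = 0: 0.0057H* = 0.054, so H* = 9.47.
From dB/dt = 0: 0.935(1 - B*/1050) = 0.0382·9.47, giving B* = 1050·(1 - 0.387) = 644.
From dH/dt = 0: 0.0116·644 - 0.435 = 0.0326C*, so C* = 7.03/0.0326 = 216.

B* ≈ 644, H* ≈ 9.47, C* ≈ 216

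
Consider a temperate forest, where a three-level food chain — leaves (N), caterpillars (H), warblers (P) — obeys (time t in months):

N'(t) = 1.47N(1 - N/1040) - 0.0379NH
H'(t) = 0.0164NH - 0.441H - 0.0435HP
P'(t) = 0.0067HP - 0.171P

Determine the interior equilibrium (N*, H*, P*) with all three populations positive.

From dP/dt = 0: 0.0067H* = 0.171, so H* = 25.5.
From dN/dt = 0: 1.47(1 - N*/1040) = 0.0379·25.5, giving N* = 1040·(1 - 0.658) = 356.
From dH/dt = 0: 0.0164·356 - 0.441 = 0.0435P*, so P* = 5.39/0.0435 = 124.

N* ≈ 356, H* ≈ 25.5, P* ≈ 124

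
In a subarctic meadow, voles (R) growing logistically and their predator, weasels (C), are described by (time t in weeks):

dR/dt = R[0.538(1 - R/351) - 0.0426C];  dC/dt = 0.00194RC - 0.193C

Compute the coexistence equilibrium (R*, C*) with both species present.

From dC/dt = 0 with C > 0: 0.00194R* = 0.193, so R* = 99.5.
Substitute into dR/dt = 0: 0.538(1 - 99.5/351) = 0.0426C*.
The bracket is 0.717, giving C* = 0.386/0.0426 = 9.05.

R* ≈ 99.5, C* ≈ 9.05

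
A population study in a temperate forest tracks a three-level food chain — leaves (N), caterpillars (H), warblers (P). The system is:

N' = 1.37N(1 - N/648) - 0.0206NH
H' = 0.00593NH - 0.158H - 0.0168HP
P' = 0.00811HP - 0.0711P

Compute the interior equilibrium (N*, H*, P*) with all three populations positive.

N* ≈ 563, H* ≈ 8.77, P* ≈ 189

From dP/dt = 0: 0.00811H* = 0.0711, so H* = 8.77.
From dN/dt = 0: 1.37(1 - N*/648) = 0.0206·8.77, giving N* = 648·(1 - 0.132) = 563.
From dH/dt = 0: 0.00593·563 - 0.158 = 0.0168P*, so P* = 3.18/0.0168 = 189.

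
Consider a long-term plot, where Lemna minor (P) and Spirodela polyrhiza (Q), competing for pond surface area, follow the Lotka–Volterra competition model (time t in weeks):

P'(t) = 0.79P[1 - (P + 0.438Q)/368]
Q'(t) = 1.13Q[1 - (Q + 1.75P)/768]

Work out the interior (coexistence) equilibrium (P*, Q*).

Setting both brackets to zero gives the nullclines P + 0.438Q = 368 and 1.75P + Q = 768.
Substituting Q = 768 - 1.75P into the first: P(1 - 0.438·1.75) = 368 - 0.438·768.
So P* = 31.6/0.234 = 135, and then Q* = 768 - 1.75·135 = 531.

P* ≈ 135, Q* ≈ 531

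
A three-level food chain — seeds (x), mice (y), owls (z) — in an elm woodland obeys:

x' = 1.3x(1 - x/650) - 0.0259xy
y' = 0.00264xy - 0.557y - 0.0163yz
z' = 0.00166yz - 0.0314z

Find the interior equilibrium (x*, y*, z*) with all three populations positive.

From dz/dt = 0: 0.00166y* = 0.0314, so y* = 18.9.
From dx/dt = 0: 1.3(1 - x*/650) = 0.0259·18.9, giving x* = 650·(1 - 0.377) = 405.
From dy/dt = 0: 0.00264·405 - 0.557 = 0.0163z*, so z* = 0.512/0.0163 = 31.4.

x* ≈ 405, y* ≈ 18.9, z* ≈ 31.4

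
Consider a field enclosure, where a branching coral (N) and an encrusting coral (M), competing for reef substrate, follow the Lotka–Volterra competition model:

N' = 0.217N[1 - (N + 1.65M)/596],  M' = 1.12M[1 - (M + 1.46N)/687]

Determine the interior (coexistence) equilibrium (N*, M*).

N* ≈ 382, M* ≈ 130

Setting both brackets to zero gives the nullclines N + 1.65M = 596 and 1.46N + M = 687.
Substituting M = 687 - 1.46N into the first: N(1 - 1.65·1.46) = 596 - 1.65·687.
So N* = -538/-1.41 = 382, and then M* = 687 - 1.46·382 = 130.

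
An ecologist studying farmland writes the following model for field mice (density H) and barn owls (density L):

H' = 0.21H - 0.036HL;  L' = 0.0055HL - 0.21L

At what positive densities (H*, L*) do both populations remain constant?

H* ≈ 38.2, L* ≈ 5.83

Set dL/dt = 0 with L > 0: 0.0055H - 0.21 = 0, so H* = 0.21/0.0055 = 38.2.
Set dH/dt = 0 with H > 0: 0.21 - 0.036L = 0, so L* = 0.21/0.036 = 5.83.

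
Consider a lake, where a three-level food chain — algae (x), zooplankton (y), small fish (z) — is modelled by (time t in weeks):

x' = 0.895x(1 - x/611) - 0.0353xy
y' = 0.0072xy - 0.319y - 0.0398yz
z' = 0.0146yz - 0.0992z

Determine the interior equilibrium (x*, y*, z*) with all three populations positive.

x* ≈ 447, y* ≈ 6.79, z* ≈ 72.9

From dz/dt = 0: 0.0146y* = 0.0992, so y* = 6.79.
From dx/dt = 0: 0.895(1 - x*/611) = 0.0353·6.79, giving x* = 611·(1 - 0.268) = 447.
From dy/dt = 0: 0.0072·447 - 0.319 = 0.0398z*, so z* = 2.9/0.0398 = 72.9.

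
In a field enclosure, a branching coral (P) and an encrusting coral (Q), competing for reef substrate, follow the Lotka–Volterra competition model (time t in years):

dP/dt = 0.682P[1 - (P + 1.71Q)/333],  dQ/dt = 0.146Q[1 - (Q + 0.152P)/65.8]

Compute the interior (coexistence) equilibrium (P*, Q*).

Setting both brackets to zero gives the nullclines P + 1.71Q = 333 and 0.152P + Q = 65.8.
Substituting Q = 65.8 - 0.152P into the first: P(1 - 1.71·0.152) = 333 - 1.71·65.8.
So P* = 220/0.74 = 298, and then Q* = 65.8 - 0.152·298 = 20.5.

P* ≈ 298, Q* ≈ 20.5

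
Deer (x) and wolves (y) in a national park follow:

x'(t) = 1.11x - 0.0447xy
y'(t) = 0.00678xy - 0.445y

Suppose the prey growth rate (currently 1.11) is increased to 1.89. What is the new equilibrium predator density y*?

y* ≈ 42.3

At the interior fixed point, setting dx/dt = 0 with x > 0 fixes y* = (prey growth rate)/(xy coefficient) — independent of the other coefficients.
With the change, y* = 1.89/0.0447 = 42.3; it rises from 24.8.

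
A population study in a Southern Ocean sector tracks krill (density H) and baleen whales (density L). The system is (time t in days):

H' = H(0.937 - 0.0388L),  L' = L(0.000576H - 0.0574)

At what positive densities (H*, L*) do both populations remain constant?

H* ≈ 99.7, L* ≈ 24.1

Set dL/dt = 0 with L > 0: 0.000576H - 0.0574 = 0, so H* = 0.0574/0.000576 = 99.7.
Set dH/dt = 0 with H > 0: 0.937 - 0.0388L = 0, so L* = 0.937/0.0388 = 24.1.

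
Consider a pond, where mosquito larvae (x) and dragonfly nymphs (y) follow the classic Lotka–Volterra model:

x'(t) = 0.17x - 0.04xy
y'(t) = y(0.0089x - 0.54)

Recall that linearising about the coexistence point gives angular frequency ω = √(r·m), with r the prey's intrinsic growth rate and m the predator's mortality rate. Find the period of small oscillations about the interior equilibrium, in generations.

Here r = 0.17 and m = 0.54, so r·m = 0.0918.
ω = √0.0918 = 0.303 per generation, hence T = 2π/ω ≈ 20.7 generations.

T ≈ 20.7 generations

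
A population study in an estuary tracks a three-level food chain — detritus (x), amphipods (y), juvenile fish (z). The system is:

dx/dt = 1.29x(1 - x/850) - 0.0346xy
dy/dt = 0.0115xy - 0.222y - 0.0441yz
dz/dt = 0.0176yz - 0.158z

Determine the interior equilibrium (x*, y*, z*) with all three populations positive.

From dz/dt = 0: 0.0176y* = 0.158, so y* = 8.98.
From dx/dt = 0: 1.29(1 - x*/850) = 0.0346·8.98, giving x* = 850·(1 - 0.241) = 645.
From dy/dt = 0: 0.0115·645 - 0.222 = 0.0441z*, so z* = 7.2/0.0441 = 163.

x* ≈ 645, y* ≈ 8.98, z* ≈ 163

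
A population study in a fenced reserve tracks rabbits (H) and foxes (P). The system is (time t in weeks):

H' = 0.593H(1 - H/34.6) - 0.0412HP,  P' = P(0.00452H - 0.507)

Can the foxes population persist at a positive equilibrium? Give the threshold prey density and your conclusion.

Threshold H = 112; K < 112, so no, the predator goes extinct.

The predator equation gives dP/dt > 0 only when H > 0.507/0.00452 = 112.
Without the predator, H → K = 34.6. Since 34.6 < 112, the predator cannot invade.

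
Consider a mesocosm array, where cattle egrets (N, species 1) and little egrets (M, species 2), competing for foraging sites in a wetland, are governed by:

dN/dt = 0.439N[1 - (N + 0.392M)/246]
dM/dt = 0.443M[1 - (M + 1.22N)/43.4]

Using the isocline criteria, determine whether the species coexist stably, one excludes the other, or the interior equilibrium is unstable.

species 1 excludes species 2

Compare the nullcline intercepts: K1/α12 = 246/0.392 = 628 > K2 = 43.4; K2/α21 = 43.4/1.22 = 35.6 < K1 = 246.
Since the inequalities point opposite ways, species 1 can invade but species 2 cannot.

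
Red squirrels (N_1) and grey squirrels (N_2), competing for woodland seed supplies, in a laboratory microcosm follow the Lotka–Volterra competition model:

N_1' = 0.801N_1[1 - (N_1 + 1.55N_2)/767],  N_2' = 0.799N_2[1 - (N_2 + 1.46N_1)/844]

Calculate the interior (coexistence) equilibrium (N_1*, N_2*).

N_1* ≈ 429, N_2* ≈ 218

Setting both brackets to zero gives the nullclines N_1 + 1.55N_2 = 767 and 1.46N_1 + N_2 = 844.
Substituting N_2 = 844 - 1.46N_1 into the first: N_1(1 - 1.55·1.46) = 767 - 1.55·844.
So N_1* = -541/-1.26 = 429, and then N_2* = 844 - 1.46·429 = 218.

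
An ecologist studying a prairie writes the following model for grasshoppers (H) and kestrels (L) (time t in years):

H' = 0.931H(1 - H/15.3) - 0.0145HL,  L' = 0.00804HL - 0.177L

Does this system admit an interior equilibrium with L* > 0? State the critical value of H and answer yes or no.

Threshold H = 22; K < 22, so no, the predator goes extinct.

The predator equation gives dL/dt > 0 only when H > 0.177/0.00804 = 22.
Without the predator, H → K = 15.3. Since 15.3 < 22, the predator cannot invade.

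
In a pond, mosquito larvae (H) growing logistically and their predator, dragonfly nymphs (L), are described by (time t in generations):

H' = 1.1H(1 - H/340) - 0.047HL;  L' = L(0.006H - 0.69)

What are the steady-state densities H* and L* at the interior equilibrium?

H* ≈ 115, L* ≈ 15.5

From dL/dt = 0 with L > 0: 0.006H* = 0.69, so H* = 115.
Substitute into dH/dt = 0: 1.1(1 - 115/340) = 0.047L*.
The bracket is 0.662, giving L* = 0.728/0.047 = 15.5.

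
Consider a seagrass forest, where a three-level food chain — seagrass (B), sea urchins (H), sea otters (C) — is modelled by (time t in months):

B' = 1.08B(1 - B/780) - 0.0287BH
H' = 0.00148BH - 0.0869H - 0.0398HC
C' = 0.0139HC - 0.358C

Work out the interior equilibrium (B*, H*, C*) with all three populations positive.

B* ≈ 246, H* ≈ 25.8, C* ≈ 6.97

From dC/dt = 0: 0.0139H* = 0.358, so H* = 25.8.
From dB/dt = 0: 1.08(1 - B*/780) = 0.0287·25.8, giving B* = 780·(1 - 0.684) = 246.
From dH/dt = 0: 0.00148·246 - 0.0869 = 0.0398C*, so C* = 0.277/0.0398 = 6.97.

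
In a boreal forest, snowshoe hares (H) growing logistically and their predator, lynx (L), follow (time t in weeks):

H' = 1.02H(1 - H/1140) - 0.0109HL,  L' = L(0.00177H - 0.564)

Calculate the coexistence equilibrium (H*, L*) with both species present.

From dL/dt = 0 with L > 0: 0.00177H* = 0.564, so H* = 319.
Substitute into dH/dt = 0: 1.02(1 - 319/1140) = 0.0109L*.
The bracket is 0.72, giving L* = 0.735/0.0109 = 67.4.

H* ≈ 319, L* ≈ 67.4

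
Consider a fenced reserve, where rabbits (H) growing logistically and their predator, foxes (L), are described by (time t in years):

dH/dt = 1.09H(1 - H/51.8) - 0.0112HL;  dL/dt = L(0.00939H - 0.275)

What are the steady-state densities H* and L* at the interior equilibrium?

From dL/dt = 0 with L > 0: 0.00939H* = 0.275, so H* = 29.3.
Substitute into dH/dt = 0: 1.09(1 - 29.3/51.8) = 0.0112L*.
The bracket is 0.435, giving L* = 0.474/0.0112 = 42.3.

H* ≈ 29.3, L* ≈ 42.3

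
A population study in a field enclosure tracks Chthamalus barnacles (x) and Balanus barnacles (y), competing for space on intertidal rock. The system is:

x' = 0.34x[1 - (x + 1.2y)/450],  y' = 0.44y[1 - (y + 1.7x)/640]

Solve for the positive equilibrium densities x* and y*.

Setting both brackets to zero gives the nullclines x + 1.2y = 450 and 1.7x + y = 640.
Substituting y = 640 - 1.7x into the first: x(1 - 1.2·1.7) = 450 - 1.2·640.
So x* = -318/-1.04 = 306, and then y* = 640 - 1.7·306 = 120.

x* ≈ 306, y* ≈ 120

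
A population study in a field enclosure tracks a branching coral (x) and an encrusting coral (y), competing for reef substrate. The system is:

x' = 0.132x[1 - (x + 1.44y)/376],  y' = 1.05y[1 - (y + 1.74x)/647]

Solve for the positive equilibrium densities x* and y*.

Setting both brackets to zero gives the nullclines x + 1.44y = 376 and 1.74x + y = 647.
Substituting y = 647 - 1.74x into the first: x(1 - 1.44·1.74) = 376 - 1.44·647.
So x* = -556/-1.51 = 369, and then y* = 647 - 1.74·369 = 4.81.

x* ≈ 369, y* ≈ 4.81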